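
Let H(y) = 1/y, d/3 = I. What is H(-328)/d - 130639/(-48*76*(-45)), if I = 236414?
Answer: -633140218613/795599305920 ≈ -0.79580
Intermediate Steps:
d = 709242 (d = 3*236414 = 709242)
H(-328)/d - 130639/(-48*76*(-45)) = 1/(-328*709242) - 130639/(-48*76*(-45)) = -1/328*1/709242 - 130639/((-3648*(-45))) = -1/232631376 - 130639/164160 = -633140218613/795599305920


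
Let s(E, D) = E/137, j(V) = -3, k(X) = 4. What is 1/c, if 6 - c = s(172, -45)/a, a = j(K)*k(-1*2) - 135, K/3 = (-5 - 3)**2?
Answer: 20139/121006 ≈ 0.16643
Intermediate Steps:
K = 192 (K = 3*(-5 - 3)**2 = 3*(-8)**2 = 3*64 = 192)
s(E, D) = E/137 (s(E, D) = E*(1/137) = E/137)
a = -147 (a = -3*4 - 135 = -12 - 135 = -147)
c = 121006/20139 (c = 6 - (1/137)*172/(-147) = 6 - 172*(-1)/(137*147) = 6 - 1*(-172/20139) = 6 + 172/20139 = 121006/20139 ≈ 6.0085)
1/c = 1/(121006/20139) = 20139/121006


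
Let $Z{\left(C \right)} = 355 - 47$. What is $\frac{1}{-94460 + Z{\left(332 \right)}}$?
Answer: $- \frac{1}{94152} \approx -1.0621 \cdot 10^{-5}$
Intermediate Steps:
$Z{\left(C \right)} = 308$ ($Z{\left(C \right)} = 355 - 47 = 308$)
$\frac{1}{-94460 + Z{\left(332 \right)}} = \frac{1}{-94460 + 308} = \frac{1}{-94152} = - \frac{1}{94152}$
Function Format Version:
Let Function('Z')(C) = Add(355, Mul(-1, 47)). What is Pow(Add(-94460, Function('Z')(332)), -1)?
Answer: Rational(-1, 94152) ≈ -1.0621e-5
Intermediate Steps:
Function('Z')(C) = 308 (Function('Z')(C) = Add(355, -47) = 308)
Pow(Add(-94460, Function('Z')(332)), -1) = Pow(Add(-94460, 308), -1) = Pow(-94152, -1) = Rational(-1, 94152)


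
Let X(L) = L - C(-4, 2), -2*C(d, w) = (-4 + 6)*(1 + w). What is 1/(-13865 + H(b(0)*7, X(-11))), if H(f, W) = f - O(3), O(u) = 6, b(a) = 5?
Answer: -1/13836 ≈ -7.2275e-5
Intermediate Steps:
C(d, w) = -1 - w (C(d, w) = -(-4 + 6)*(1 + w)/2 = -(1 + w) = -(2 + 2*w)/2 = -1 - w)
X(L) = 3 + L (X(L) = L - (-1 - 1*2) = L - (-1 - 2) = L - 1*(-3) = L + 3 = 3 + L)
H(f, W) = -6 + f (H(f, W) = f - 1*6 = f - 6 = -6 + f)
1/(-13865 + H(b(0)*7, X(-11))) = 1/(-13865 + (-6 + 5*7)) = 1/(-13865 + (-6 + 35)) = 1/(-13865 + 29) = 1/(-13836) = -1/13836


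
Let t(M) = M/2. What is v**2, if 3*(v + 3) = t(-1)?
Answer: 361/36 ≈ 10.028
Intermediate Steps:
t(M) = M/2 (t(M) = M*(1/2) = M/2)
v = -19/6 (v = -3 + ((1/2)*(-1))/3 = -3 + (1/3)*(-1/2) = -3 - 1/6 = -19/6 ≈ -3.1667)
v**2 = (-19/6)**2 = 361/36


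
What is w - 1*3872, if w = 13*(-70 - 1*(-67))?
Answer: -3911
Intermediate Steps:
w = -39 (w = 13*(-70 + 67) = 13*(-3) = -39)
w - 1*3872 = -39 - 1*3872 = -39 - 3872 = -3911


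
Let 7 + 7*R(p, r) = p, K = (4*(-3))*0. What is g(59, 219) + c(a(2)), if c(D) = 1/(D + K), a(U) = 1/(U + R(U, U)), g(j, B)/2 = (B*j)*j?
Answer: 10672755/7 ≈ 1.5247e+6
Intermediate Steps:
K = 0 (K = -12*0 = 0)
R(p, r) = -1 + p/7
g(j, B) = 2*B*j**2 (g(j, B) = 2*((B*j)*j) = 2*(B*j**2) = 2*B*j**2)
a(U) = 1/(-1 + 8*U/7) (a(U) = 1/(U + (-1 + U/7)) = 1/(-1 + 8*U/7))
c(D) = 1/D (c(D) = 1/(D + 0) = 1/D)
g(59, 219) + c(a(2)) = 2*219*59**2 + 1/(7/(-7 + 8*2)) = 2*219*3481 + 1/(7/(-7 + 16)) = 1524678 + 1/(7/9) = 1524678 + 9/7 = 10672755/7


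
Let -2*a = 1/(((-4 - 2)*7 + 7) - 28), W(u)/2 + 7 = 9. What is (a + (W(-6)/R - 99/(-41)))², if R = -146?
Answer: 815884047169/142217985924 ≈ 5.7369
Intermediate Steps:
W(u) = 4 (W(u) = -14 + 2*9 = -14 + 18 = 4)
a = 1/126 (a = -1/(2*(((-4 - 2)*7 + 7) - 28)) = -1/(2*((-6*7 + 7) - 28)) = -1/(2*((-42 + 7) - 28)) = -1/(2*(-35 - 28)) = -½/(-63) = -½*(-1/63) = 1/126 ≈ 0.0079365)
(a + (W(-6)/R - 99/(-41)))² = (1/126 + (4/(-146) - 99/(-41)))² = (1/126 + (4*(-1/146) - 99*(-1/41)))² = (1/126 + (-2/73 + 99/41))² = (1/126 + 7145/2993)² = (903263/377118)² = 815884047169/142217985924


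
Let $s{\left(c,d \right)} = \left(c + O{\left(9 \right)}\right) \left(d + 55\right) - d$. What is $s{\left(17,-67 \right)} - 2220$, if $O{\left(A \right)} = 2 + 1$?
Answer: $-2393$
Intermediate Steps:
$O{\left(A \right)} = 3$
$s{\left(c,d \right)} = - d + \left(3 + c\right) \left(55 + d\right)$ ($s{\left(c,d \right)} = \left(c + 3\right) \left(d + 55\right) - d = \left(3 + c\right) \left(55 + d\right) - d = - d + \left(3 + c\right) \left(55 + d\right)$)
$s{\left(17,-67 \right)} - 2220 = \left(165 + 2 \left(-67\right) + 55 \cdot 17 + 17 \left(-67\right)\right) - 2220 = \left(165 - 134 + 935 - 1139\right) - 2220 = -173 - 2220 = -2393$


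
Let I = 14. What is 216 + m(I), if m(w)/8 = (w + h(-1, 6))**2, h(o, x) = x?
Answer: 3416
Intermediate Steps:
m(w) = 8*(6 + w)**2 (m(w) = 8*(w + 6)**2 = 8*(6 + w)**2)
216 + m(I) = 216 + 8*(6 + 14)**2 = 216 + 8*20**2 = 216 + 8*400 = 216 + 3200 = 3416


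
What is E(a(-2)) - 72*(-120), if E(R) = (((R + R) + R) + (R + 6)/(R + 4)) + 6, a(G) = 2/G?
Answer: 25934/3 ≈ 8644.7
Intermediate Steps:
E(R) = 6 + 3*R + (6 + R)/(4 + R) (E(R) = ((2*R + R) + (6 + R)/(4 + R)) + 6 = (3*R + (6 + R)/(4 + R)) + 6 = 6 + 3*R + (6 + R)/(4 + R))
E(a(-2)) - 72*(-120) = (30 + 3*(2/(-2))² + 19*(2/(-2)))/(4 + 2/(-2)) - 72*(-120) = (30 + 3*(2*(-½))² + 19*(2*(-½)))/(4 + 2*(-½)) + 8640 = (30 + 3*(-1)² + 19*(-1))/(4 - 1) + 8640 = (30 + 3*1 - 19)/3 + 8640 = (30 + 3 - 19)/3 + 8640 = (⅓)*14 + 8640 = 14/3 + 8640 = 25934/3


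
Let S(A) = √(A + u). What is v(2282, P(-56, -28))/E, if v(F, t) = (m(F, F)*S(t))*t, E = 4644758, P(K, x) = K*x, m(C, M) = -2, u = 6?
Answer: -1568*√1574/2322379 ≈ -0.026786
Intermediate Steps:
S(A) = √(6 + A) (S(A) = √(A + 6) = √(6 + A))
v(F, t) = -2*t*√(6 + t) (v(F, t) = (-2*√(6 + t))*t = -2*t*√(6 + t))
v(2282, P(-56, -28))/E = -2*(-56*(-28))*√(6 - 56*(-28))/4644758 = -2*1568*√(6 + 1568)*(1/4644758) = -2*1568*√1574*(1/4644758) = -3136*√1574*(1/4644758) = -1568*√1574/2322379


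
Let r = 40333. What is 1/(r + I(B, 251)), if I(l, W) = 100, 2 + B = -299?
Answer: 1/40433 ≈ 2.4732e-5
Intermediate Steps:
B = -301 (B = -2 - 299 = -301)
1/(r + I(B, 251)) = 1/(40333 + 100) = 1/40433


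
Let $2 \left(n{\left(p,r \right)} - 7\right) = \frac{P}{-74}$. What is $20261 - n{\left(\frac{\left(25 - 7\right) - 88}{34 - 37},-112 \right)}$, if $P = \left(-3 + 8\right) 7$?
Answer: $\frac{2997627}{148} \approx 20254.0$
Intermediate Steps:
$P = 35$ ($P = 5 \cdot 7 = 35$)
$n{\left(p,r \right)} = \frac{1001}{148}$ ($n{\left(p,r \right)} = 7 + \frac{35 \frac{1}{-74}}{2} = 7 + \frac{35 \left(- \frac{1}{74}\right)}{2} = 7 + \frac{1}{2} \left(- \frac{35}{74}\right) = 7 - \frac{35}{148} = \frac{1001}{148}$)
$20261 - n{\left(\frac{\left(25 - 7\right) - 88}{34 - 37},-112 \right)} = 20261 - \frac{1001}{148} = \frac{2997627}{148}$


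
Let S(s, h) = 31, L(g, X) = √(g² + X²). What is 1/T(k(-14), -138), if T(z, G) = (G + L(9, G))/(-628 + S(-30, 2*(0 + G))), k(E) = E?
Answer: -9154/9 - 995*√85/9 ≈ -2036.4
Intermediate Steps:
L(g, X) = √(X² + g²)
T(z, G) = -G/597 - √(81 + G²)/597 (T(z, G) = (G + √(G² + 9²))/(-628 + 31) = (G + √(G² + 81))/(-597) = (G + √(81 + G²))*(-1/597) = -G/597 - √(81 + G²)/597)
1/T(k(-14), -138) = 1/(-1/597*(-138) - √(81 + (-138)²)/597) = 1/(46/199 - √(81 + 19044)/597) = 1/(46/199 - 5*√85/199)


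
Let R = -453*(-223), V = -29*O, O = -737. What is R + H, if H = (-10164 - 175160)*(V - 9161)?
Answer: -2263075669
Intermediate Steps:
V = 21373 (V = -29*(-737) = 21373)
R = 101019
H = -2263176688 (H = (-10164 - 175160)*(21373 - 9161) = -185324*12212 = -2263176688)
R + H = 101019 - 2263176688 = -2263075669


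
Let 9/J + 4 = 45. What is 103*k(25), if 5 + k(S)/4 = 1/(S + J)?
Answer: -1056574/517 ≈ -2043.7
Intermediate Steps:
J = 9/41 (J = 9/(-4 + 45) = 9/41 ≈ 0.21951)
k(S) = -20 + 4/(9/41 + S) (k(S) = -20 + 4/(S + 9/41) = -20 + 4/(9/41 + S))
103*k(25) = 103*(4*(-4 - 205*25)/(9 + 41*25)) = 103*(4*(-4 - 5125)/(9 + 1025)) = 103*(4*(-5129)/1034) = 103*(4*(1/1034)*(-5129)) = 103*(-10258/517) = -1056574/517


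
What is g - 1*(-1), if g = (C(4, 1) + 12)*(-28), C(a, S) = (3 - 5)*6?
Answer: 1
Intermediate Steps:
C(a, S) = -12 (C(a, S) = -2*6 = -12)
g = 0 (g = (-12 + 12)*(-28) = 0*(-28) = 0)
g - 1*(-1) = 0 - 1*(-1) = 0 + 1 = 1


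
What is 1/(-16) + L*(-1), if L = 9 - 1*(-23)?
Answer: -513/16 ≈ -32.063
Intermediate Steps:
L = 32 (L = 9 + 23 = 32)
1/(-16) + L*(-1) = 1/(-16) + 32*(-1) = -1/16 - 32 = -513/16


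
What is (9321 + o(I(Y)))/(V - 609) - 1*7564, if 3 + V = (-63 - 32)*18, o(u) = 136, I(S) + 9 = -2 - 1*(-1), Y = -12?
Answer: -17573065/2322 ≈ -7568.1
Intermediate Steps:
I(S) = -10 (I(S) = -9 + (-2 - 1*(-1)) = -9 + (-2 + 1) = -9 - 1 = -10)
V = -1713 (V = -3 + (-63 - 32)*18 = -3 - 95*18 = -3 - 1710 = -1713)
(9321 + o(I(Y)))/(V - 609) - 1*7564 = (9321 + 136)/(-1713 - 609) - 1*7564 = 9457/(-2322) - 7564 = 9457*(-1/2322) - 7564 = -9457/2322 - 7564 = -17573065/2322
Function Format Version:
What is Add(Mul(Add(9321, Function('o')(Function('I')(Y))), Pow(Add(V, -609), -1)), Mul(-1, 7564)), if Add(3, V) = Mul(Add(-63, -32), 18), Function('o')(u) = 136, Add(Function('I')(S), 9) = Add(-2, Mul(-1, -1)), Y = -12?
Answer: Rational(-17573065, 2322) ≈ -7568.1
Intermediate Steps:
Function('I')(S) = -10 (Function('I')(S) = Add(-9, Add(-2, Mul(-1, -1))) = Add(-9, Add(-2, 1)) = Add(-9, -1) = -10)
V = -1713 (V = Add(-3, Mul(Add(-63, -32), 18)) = Add(-3, Mul(-95, 18)) = Add(-3, -1710) = -1713)
Add(Mul(Add(9321, Function('o')(Function('I')(Y))), Pow(Add(V, -609), -1)), Mul(-1, 7564)) = Add(Mul(Add(9321, 136), Pow(Add(-1713, -609), -1)), Mul(-1, 7564)) = Add(Mul(9457, Pow(-2322, -1)), -7564) = Add(Mul(9457, Rational(-1, 2322)), -7564) = Add(Rational(-9457, 2322), -7564) = Rational(-17573065, 2322)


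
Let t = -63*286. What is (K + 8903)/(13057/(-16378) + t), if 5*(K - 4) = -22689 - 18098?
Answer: -61384744/1475559305 ≈ -0.041601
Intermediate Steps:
t = -18018
K = -40767/5 (K = 4 + (-22689 - 18098)/5 = 4 + (1/5)*(-40787) = 4 - 40787/5 = -40767/5 ≈ -8153.4)
(K + 8903)/(13057/(-16378) + t) = (-40767/5 + 8903)/(13057/(-16378) - 18018) = 3748/(5*(13057*(-1/16378) - 18018)) = 3748/(5*(-13057/16378 - 18018)) = 3748/(5*(-295111861/16378)) = (3748/5)*(-16378/295111861) = -61384744/1475559305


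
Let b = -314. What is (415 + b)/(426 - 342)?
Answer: 101/84 ≈ 1.2024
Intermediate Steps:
(415 + b)/(426 - 342) = (415 - 314)/(426 - 342) = 101/84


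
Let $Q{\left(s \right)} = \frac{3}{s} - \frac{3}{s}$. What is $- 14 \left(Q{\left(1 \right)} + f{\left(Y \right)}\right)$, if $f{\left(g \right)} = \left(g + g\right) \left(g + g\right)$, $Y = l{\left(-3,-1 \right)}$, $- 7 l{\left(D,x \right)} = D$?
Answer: $- \frac{72}{7} \approx -10.286$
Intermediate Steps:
$l{\left(D,x \right)} = - \frac{D}{7}$
$Y = \frac{3}{7}$ ($Y = \left(- \frac{1}{7}\right) \left(-3\right) = \frac{3}{7} \approx 0.42857$)
$Q{\left(s \right)} = 0$
$f{\left(g \right)} = 4 g^{2}$ ($f{\left(g \right)} = 2 g 2 g = 4 g^{2}$)
$- 14 \left(Q{\left(1 \right)} + f{\left(Y \right)}\right) = - 14 \left(0 + 4 \left(\frac{3}{7}\right)^{2}\right) = - 14 \left(0 + 4 \cdot \frac{9}{49}\right) = - 14 \left(0 + \frac{36}{49}\right) = \left(-14\right) \frac{36}{49} = - \frac{72}{7}$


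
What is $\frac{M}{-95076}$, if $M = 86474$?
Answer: $- \frac{43237}{47538} \approx -0.90952$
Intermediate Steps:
$\frac{M}{-95076} = \frac{86474}{-95076} = 86474 \left(- \frac{1}{95076}\right) = - \frac{43237}{47538}$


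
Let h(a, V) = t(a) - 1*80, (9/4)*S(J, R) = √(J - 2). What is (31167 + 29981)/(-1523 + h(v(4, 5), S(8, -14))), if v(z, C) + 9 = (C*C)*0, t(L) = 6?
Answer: -61148/1597 ≈ -38.289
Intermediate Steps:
S(J, R) = 4*√(-2 + J)/9 (S(J, R) = 4*√(J - 2)/9 = 4*√(-2 + J)/9)
v(z, C) = -9 (v(z, C) = -9 + (C*C)*0 = -9 + C²*0 = -9 + 0 = -9)
h(a, V) = -74 (h(a, V) = 6 - 1*80 = 6 - 80 = -74)
(31167 + 29981)/(-1523 + h(v(4, 5), S(8, -14))) = (31167 + 29981)/(-1523 - 74) = 61148/(-1597) = 61148*(-1/1597) = -61148/1597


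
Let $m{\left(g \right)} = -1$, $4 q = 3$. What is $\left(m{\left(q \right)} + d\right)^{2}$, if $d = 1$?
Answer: $0$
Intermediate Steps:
$q = \frac{3}{4}$ ($q = \frac{1}{4} \cdot 3 = \frac{3}{4} \approx 0.75$)
$\left(m{\left(q \right)} + d\right)^{2} = \left(-1 + 1\right)^{2} = 0^{2} = 0$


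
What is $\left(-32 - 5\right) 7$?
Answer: $-259$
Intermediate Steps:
$\left(-32 - 5\right) 7 = \left(-37\right) 7 = -259$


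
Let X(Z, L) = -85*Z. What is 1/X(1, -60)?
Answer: -1/85 ≈ -0.011765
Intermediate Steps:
1/X(1, -60) = 1/(-85*1) = 1/(-85) = -1/85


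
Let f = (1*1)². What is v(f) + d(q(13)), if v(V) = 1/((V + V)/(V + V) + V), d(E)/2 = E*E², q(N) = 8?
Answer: 2049/2 ≈ 1024.5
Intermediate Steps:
d(E) = 2*E³ (d(E) = 2*(E*E²) = 2*E³)
f = 1 (f = 1² = 1)
v(V) = 1/(1 + V) (v(V) = 1/((2*V)/((2*V)) + V) = 1/((2*V)*(1/(2*V)) + V) = 1/(1 + V))
v(f) + d(q(13)) = 1/(1 + 1) + 2*8³ = 1/2 + 2*512 = ½ + 1024 = 2049/2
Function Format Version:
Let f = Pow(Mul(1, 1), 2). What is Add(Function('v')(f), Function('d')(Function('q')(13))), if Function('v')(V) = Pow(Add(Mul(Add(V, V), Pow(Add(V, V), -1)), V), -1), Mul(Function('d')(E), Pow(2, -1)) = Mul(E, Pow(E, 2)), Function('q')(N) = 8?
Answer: Rational(2049, 2) ≈ 1024.5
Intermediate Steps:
Function('d')(E) = Mul(2, Pow(E, 3)) (Function('d')(E) = Mul(2, Mul(E, Pow(E, 2))) = Mul(2, Pow(E, 3)))
f = 1 (f = Pow(1, 2) = 1)
Function('v')(V) = Pow(Add(1, V), -1) (Function('v')(V) = Pow(Add(Mul(Mul(2, V), Pow(Mul(2, V), -1)), V), -1) = Pow(Add(Mul(Mul(2, V), Mul(Rational(1, 2), Pow(V, -1))), V), -1) = Pow(Add(1, V), -1))
Add(Function('v')(f), Function('d')(Function('q')(13))) = Add(Pow(Add(1, 1), -1), Mul(2, Pow(8, 3))) = Add(Pow(2, -1), Mul(2, 512)) = Add(Rational(1, 2), 1024) = Rational(2049, 2)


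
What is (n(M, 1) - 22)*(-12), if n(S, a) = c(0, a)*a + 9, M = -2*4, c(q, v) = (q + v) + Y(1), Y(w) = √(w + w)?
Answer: 144 - 12*√2 ≈ 127.03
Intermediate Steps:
Y(w) = √2*√w (Y(w) = √(2*w) = √2*√w)
c(q, v) = q + v + √2 (c(q, v) = (q + v) + √2*√1 = (q + v) + √2*1 = (q + v) + √2 = q + v + √2)
M = -8
n(S, a) = 9 + a*(a + √2) (n(S, a) = (0 + a + √2)*a + 9 = (a + √2)*a + 9 = a*(a + √2) + 9 = 9 + a*(a + √2))
(n(M, 1) - 22)*(-12) = ((9 + 1*(1 + √2)) - 22)*(-12) = ((9 + (1 + √2)) - 22)*(-12) = ((10 + √2) - 22)*(-12) = (-12 + √2)*(-12) = 144 - 12*√2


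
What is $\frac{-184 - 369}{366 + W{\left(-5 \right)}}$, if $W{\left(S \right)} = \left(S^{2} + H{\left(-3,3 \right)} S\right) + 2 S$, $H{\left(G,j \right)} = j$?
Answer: $- \frac{553}{366} \approx -1.5109$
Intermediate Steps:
$W{\left(S \right)} = S^{2} + 5 S$ ($W{\left(S \right)} = \left(S^{2} + 3 S\right) + 2 S = S^{2} + 5 S$)
$\frac{-184 - 369}{366 + W{\left(-5 \right)}} = \frac{-184 - 369}{366 - 5 \left(5 - 5\right)} = - \frac{553}{366 - 0} = - \frac{553}{366 + 0} = - \frac{553}{366}$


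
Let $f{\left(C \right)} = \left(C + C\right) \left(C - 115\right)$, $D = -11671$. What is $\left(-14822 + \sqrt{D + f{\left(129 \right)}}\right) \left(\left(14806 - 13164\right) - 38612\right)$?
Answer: $547969340 - 36970 i \sqrt{8059} \approx 5.4797 \cdot 10^{8} - 3.3189 \cdot 10^{6} i$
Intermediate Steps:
$f{\left(C \right)} = 2 C \left(-115 + C\right)$
$\left(-14822 + \sqrt{D + f{\left(129 \right)}}\right) \left(\left(14806 - 13164\right) - 38612\right) = \left(-14822 + \sqrt{-11671 + 2 \cdot 129 \left(-115 + 129\right)}\right) \left(\left(14806 - 13164\right) - 38612\right) = \left(-14822 + \sqrt{-11671 + 2 \cdot 129 \cdot 14}\right) \left(1642 - 38612\right) = \left(-14822 + \sqrt{-11671 + 3612}\right) \left(-36970\right) = \left(-14822 + \sqrt{-8059}\right) \left(-36970\right) = \left(-14822 + i \sqrt{8059}\right) \left(-36970\right) = 547969340 - 36970 i \sqrt{8059}$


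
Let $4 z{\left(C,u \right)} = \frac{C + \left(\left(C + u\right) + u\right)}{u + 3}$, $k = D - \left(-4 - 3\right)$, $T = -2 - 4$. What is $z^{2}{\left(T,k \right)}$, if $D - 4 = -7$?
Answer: $\frac{1}{49} \approx 0.020408$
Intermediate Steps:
$D = -3$ ($D = 4 - 7 = -3$)
$T = -6$
$k = 4$ ($k = -3 - \left(-4 - 3\right) = -3 - -7 = -3 + 7 = 4$)
$z{\left(C,u \right)} = \frac{2 C + 2 u}{4 \left(3 + u\right)}$ ($z{\left(C,u \right)} = \frac{\left(C + \left(\left(C + u\right) + u\right)\right) \frac{1}{u + 3}}{4} = \frac{\left(C + \left(C + 2 u\right)\right) \frac{1}{3 + u}}{4} = \frac{\left(2 C + 2 u\right) \frac{1}{3 + u}}{4} = \frac{\frac{1}{3 + u} \left(2 C + 2 u\right)}{4} = \frac{2 C + 2 u}{4 \left(3 + u\right)}$)
$z^{2}{\left(T,k \right)} = \left(\frac{-6 + 4}{2 \left(3 + 4\right)}\right)^{2} = \left(\frac{1}{2} \cdot \frac{1}{7} \left(-2\right)\right)^{2} = \left(- \frac{1}{7}\right)^{2} = \frac{1}{49}$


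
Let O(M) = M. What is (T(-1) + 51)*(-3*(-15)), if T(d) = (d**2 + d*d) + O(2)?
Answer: 2475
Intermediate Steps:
T(d) = 2 + 2*d**2 (T(d) = (d**2 + d*d) + 2 = (d**2 + d**2) + 2 = 2*d**2 + 2 = 2 + 2*d**2)
(T(-1) + 51)*(-3*(-15)) = ((2 + 2*(-1)**2) + 51)*(-3*(-15)) = ((2 + 2*1) + 51)*45 = ((2 + 2) + 51)*45 = (4 + 51)*45 = 55*45 = 2475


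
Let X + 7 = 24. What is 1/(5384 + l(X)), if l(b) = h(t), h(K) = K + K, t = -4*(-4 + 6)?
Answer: 1/5368 ≈ 0.00018629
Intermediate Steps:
t = -8 (t = -4*2 = -8)
X = 17 (X = -7 + 24 = 17)
h(K) = 2*K
l(b) = -16 (l(b) = 2*(-8) = -16)
1/(5384 + l(X)) = 1/(5384 - 16) = 1/5368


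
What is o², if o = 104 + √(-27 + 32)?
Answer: (104 + √5)² ≈ 11286.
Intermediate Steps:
o = 104 + √5 ≈ 106.24
o² = (104 + √5)²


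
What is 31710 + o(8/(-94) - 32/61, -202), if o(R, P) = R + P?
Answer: 90331688/2867 ≈ 31507.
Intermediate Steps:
o(R, P) = P + R
31710 + o(8/(-94) - 32/61, -202) = 31710 + (-202 + (8/(-94) - 32/61)) = 31710 + (-202 + (8*(-1/94) - 32*1/61)) = 31710 + (-202 + (-4/47 - 32/61)) = 31710 + (-202 - 1748/2867) = 31710 - 580882/2867 = 90331688/2867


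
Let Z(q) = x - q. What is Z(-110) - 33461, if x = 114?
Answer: -33237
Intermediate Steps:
Z(q) = 114 - q
Z(-110) - 33461 = (114 - 1*(-110)) - 33461 = (114 + 110) - 33461 = 224 - 33461 = -33237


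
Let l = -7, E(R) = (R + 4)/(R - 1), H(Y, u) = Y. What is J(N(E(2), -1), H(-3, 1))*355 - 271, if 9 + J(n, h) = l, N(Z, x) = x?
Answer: -5951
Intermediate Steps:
E(R) = (4 + R)/(-1 + R)
J(n, h) = -16 (J(n, h) = -9 - 7 = -16)
J(N(E(2), -1), H(-3, 1))*355 - 271 = -16*355 - 271 = -5680 - 271 = -5951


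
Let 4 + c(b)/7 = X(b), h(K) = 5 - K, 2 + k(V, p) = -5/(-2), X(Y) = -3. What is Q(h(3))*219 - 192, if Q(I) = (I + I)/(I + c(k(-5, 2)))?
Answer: -9900/47 ≈ -210.64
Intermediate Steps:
k(V, p) = ½ (k(V, p) = -2 - 5/(-2) = -2 - 5*(-½) = -2 + 5/2 = ½)
c(b) = -49 (c(b) = -28 + 7*(-3) = -28 - 21 = -49)
Q(I) = 2*I/(-49 + I) (Q(I) = (I + I)/(I - 49) = (2*I)/(-49 + I) = 2*I/(-49 + I))
Q(h(3))*219 - 192 = (2*(5 - 1*3)/(-49 + (5 - 1*3)))*219 - 192 = (2*(5 - 3)/(-49 + (5 - 3)))*219 - 192 = (2*2/(-49 + 2))*219 - 192 = (2*2/(-47))*219 - 192 = (2*2*(-1/47))*219 - 192 = -4/47*219 - 192 = -876/47 - 192 = -9900/47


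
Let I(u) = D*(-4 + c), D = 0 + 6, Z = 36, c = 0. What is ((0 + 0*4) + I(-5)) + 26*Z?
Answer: 912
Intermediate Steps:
D = 6
I(u) = -24 (I(u) = 6*(-4 + 0) = 6*(-4) = -24)
((0 + 0*4) + I(-5)) + 26*Z = ((0 + 0*4) - 24) + 26*36 = ((0 + 0) - 24) + 936 = (0 - 24) + 936 = -24 + 936 = 912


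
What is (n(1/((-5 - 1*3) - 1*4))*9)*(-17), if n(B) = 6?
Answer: -918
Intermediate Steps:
(n(1/((-5 - 1*3) - 1*4))*9)*(-17) = (6*9)*(-17) = 54*(-17) = -918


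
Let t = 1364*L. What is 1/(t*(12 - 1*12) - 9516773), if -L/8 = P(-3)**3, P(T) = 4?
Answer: -1/9516773 ≈ -1.0508e-7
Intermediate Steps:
L = -512 (L = -8*4**3 = -8*64 = -512)
t = -698368 (t = 1364*(-512) = -698368)
1/(t*(12 - 1*12) - 9516773) = 1/(-698368*(12 - 1*12) - 9516773) = 1/(-698368*(12 - 12) - 9516773) = 1/(-698368*0 - 9516773) = 1/(0 - 9516773) = 1/(-9516773) = -1/9516773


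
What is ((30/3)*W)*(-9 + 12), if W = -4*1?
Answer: -120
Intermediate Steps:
W = -4
((30/3)*W)*(-9 + 12) = ((30/3)*(-4))*(-9 + 12) = ((30*(⅓))*(-4))*3 = (10*(-4))*3 = -40*3 = -120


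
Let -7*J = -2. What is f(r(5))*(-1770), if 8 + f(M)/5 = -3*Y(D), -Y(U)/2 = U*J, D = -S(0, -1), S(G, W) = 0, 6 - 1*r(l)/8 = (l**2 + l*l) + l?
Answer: 70800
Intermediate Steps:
r(l) = 48 - 16*l**2 - 8*l (r(l) = 48 - 8*((l**2 + l*l) + l) = 48 - 8*((l**2 + l**2) + l) = 48 - 8*(2*l**2 + l) = 48 - 8*(l + 2*l**2) = 48 + (-16*l**2 - 8*l) = 48 - 16*l**2 - 8*l)
J = 2/7 (J = -1/7*(-2) = 2/7 ≈ 0.28571)
D = 0 (D = -1*0 = 0)
Y(U) = -4*U/7 (Y(U) = -2*U*2/7 = -4*U/7)
f(M) = -40 (f(M) = -40 + 5*(-(-12)*0/7) = -40 + 5*(-3*0) = -40 + 5*0 = -40 + 0 = -40)
f(r(5))*(-1770) = -40*(-1770) = 70800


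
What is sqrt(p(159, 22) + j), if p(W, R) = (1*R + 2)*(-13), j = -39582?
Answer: I*sqrt(39894) ≈ 199.73*I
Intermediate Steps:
p(W, R) = -26 - 13*R (p(W, R) = (R + 2)*(-13) = (2 + R)*(-13) = -26 - 13*R)
sqrt(p(159, 22) + j) = sqrt((-26 - 13*22) - 39582) = sqrt((-26 - 286) - 39582) = sqrt(-312 - 39582) = sqrt(-39894) = I*sqrt(39894)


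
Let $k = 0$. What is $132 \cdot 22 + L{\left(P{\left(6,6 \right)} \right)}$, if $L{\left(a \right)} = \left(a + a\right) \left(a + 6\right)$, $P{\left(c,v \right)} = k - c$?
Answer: $2904$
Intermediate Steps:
$P{\left(c,v \right)} = - c$ ($P{\left(c,v \right)} = 0 - c = - c$)
$L{\left(a \right)} = 2 a \left(6 + a\right)$
$132 \cdot 22 + L{\left(P{\left(6,6 \right)} \right)} = 132 \cdot 22 + 2 \left(\left(-1\right) 6\right) \left(6 - 6\right) = 2904 + 2 \left(-6\right) \left(6 - 6\right) = 2904 + 2 \left(-6\right) 0 = 2904 + 0 = 2904$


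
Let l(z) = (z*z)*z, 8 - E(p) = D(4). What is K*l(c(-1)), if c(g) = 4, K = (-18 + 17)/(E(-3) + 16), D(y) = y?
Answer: -16/5 ≈ -3.2000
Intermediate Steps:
E(p) = 4 (E(p) = 8 - 1*4 = 8 - 4 = 4)
K = -1/20 (K = (-18 + 17)/(4 + 16) = -1/20 ≈ -0.050000)
l(z) = z³ (l(z) = z²*z = z³)
K*l(c(-1)) = -1/20*4³ = -1/20*64 = -16/5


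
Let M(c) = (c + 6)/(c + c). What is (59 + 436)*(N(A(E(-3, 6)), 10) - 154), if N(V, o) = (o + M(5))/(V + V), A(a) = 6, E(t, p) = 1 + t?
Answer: -606177/8 ≈ -75772.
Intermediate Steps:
M(c) = (6 + c)/(2*c) (M(c) = (6 + c)/((2*c)) = (6 + c)*(1/(2*c)) = (6 + c)/(2*c))
N(V, o) = (11/10 + o)/(2*V) (N(V, o) = (o + (½)*(6 + 5)/5)/(V + V) = (o + (½)*(⅕)*11)/((2*V)) = (o + 11/10)*(1/(2*V)) = (11/10 + o)*(1/(2*V)) = (11/10 + o)/(2*V))
(59 + 436)*(N(A(E(-3, 6)), 10) - 154) = (59 + 436)*((1/20)*(11 + 10*10)/6 - 154) = 495*((1/20)*(⅙)*(11 + 100) - 154) = 495*((1/20)*(⅙)*111 - 154) = 495*(37/40 - 154) = 495*(-6123/40) = -606177/8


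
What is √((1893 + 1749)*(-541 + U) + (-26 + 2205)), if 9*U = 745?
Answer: I*√14999997/3 ≈ 1291.0*I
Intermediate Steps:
U = 745/9 (U = (⅑)*745 = 745/9 ≈ 82.778)
√((1893 + 1749)*(-541 + U) + (-26 + 2205)) = √((1893 + 1749)*(-541 + 745/9) + (-26 + 2205)) = √(3642*(-4124/9) + 2179) = √(-5006536/3 + 2179) = √(-4999999/3) = I*√14999997/3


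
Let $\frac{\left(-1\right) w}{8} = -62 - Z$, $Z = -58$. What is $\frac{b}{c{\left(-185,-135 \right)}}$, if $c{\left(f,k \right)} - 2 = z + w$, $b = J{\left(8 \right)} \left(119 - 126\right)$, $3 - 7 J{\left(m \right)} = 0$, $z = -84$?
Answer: $\frac{3}{50} \approx 0.06$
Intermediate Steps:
$J{\left(m \right)} = \frac{3}{7}$ ($J{\left(m \right)} = \frac{3}{7} - 0 = \frac{3}{7} + 0 = \frac{3}{7}$)
$w = 32$ ($w = - 8 \left(-62 - -58\right) = - 8 \left(-62 + 58\right) = \left(-8\right) \left(-4\right) = 32$)
$b = -3$ ($b = \frac{3 \left(119 - 126\right)}{7} = \frac{3}{7} \left(-7\right) = -3$)
$c{\left(f,k \right)} = -50$ ($c{\left(f,k \right)} = 2 + \left(-84 + 32\right) = 2 - 52 = -50$)
$\frac{b}{c{\left(-185,-135 \right)}} = - \frac{3}{-50} = \left(-3\right) \left(- \frac{1}{50}\right) = \frac{3}{50}$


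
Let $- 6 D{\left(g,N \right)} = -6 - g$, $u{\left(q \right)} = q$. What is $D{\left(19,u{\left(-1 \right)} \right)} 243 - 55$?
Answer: $\frac{1915}{2} \approx 957.5$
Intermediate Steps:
$D{\left(g,N \right)} = 1 + \frac{g}{6}$ ($D{\left(g,N \right)} = - \frac{-6 - g}{6} = 1 + \frac{g}{6}$)
$D{\left(19,u{\left(-1 \right)} \right)} 243 - 55 = \left(1 + \frac{1}{6} \cdot 19\right) 243 - 55 = \left(1 + \frac{19}{6}\right) 243 - 55 = \frac{25}{6} \cdot 243 - 55 = \frac{2025}{2} - 55 = \frac{1915}{2}$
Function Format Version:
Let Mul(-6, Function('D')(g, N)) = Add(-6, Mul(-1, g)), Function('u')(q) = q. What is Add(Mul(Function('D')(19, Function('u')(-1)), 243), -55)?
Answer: Rational(1915, 2) ≈ 957.50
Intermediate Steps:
Function('D')(g, N) = Add(1, Mul(Rational(1, 6), g)) (Function('D')(g, N) = Mul(Rational(-1, 6), Add(-6, Mul(-1, g))) = Add(1, Mul(Rational(1, 6), g)))
Add(Mul(Function('D')(19, Function('u')(-1)), 243), -55) = Add(Mul(Add(1, Mul(Rational(1, 6), 19)), 243), -55) = Add(Mul(Add(1, Rational(19, 6)), 243), -55) = Add(Mul(Rational(25, 6), 243), -55) = Add(Rational(2025, 2), -55) = Rational(1915, 2)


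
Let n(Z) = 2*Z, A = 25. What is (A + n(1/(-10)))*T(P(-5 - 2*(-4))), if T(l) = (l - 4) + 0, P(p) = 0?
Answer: -496/5 ≈ -99.200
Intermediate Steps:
T(l) = -4 + l (T(l) = (-4 + l) + 0 = -4 + l)
(A + n(1/(-10)))*T(P(-5 - 2*(-4))) = (25 + 2/(-10))*(-4 + 0) = (25 + 2*(-⅒))*(-4) = (25 - ⅕)*(-4) = (124/5)*(-4) = -496/5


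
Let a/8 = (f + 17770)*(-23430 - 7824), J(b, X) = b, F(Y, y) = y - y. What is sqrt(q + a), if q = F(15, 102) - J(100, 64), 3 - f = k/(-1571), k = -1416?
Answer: 2*I*sqrt(2741742719658781)/1571 ≈ 66660.0*I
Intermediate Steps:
f = 3297/1571 (f = 3 - (-1416)/(-1571) = 3 - (-1416)*(-1)/1571 = 3 - 1*1416/1571 = 3 - 1416/1571 = 3297/1571 ≈ 2.0987)
F(Y, y) = 0
a = -6980885188944/1571 (a = 8*((3297/1571 + 17770)*(-23430 - 7824)) = 8*((27919967/1571)*(-31254)) = 8*(-872610648618/1571) = -6980885188944/1571 ≈ -4.4436e+9)
q = -100 (q = 0 - 1*100 = 0 - 100 = -100)
sqrt(q + a) = sqrt(-100 - 6980885188944/1571) = sqrt(-6980885346044/1571) = 2*I*sqrt(2741742719658781)/1571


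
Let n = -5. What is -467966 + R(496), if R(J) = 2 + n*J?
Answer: -470444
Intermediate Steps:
R(J) = 2 - 5*J
-467966 + R(496) = -467966 + (2 - 5*496) = -467966 + (2 - 2480) = -467966 - 2478 = -470444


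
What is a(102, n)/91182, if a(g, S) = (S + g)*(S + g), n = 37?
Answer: 19321/91182 ≈ 0.21189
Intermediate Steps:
a(g, S) = (S + g)²
a(102, n)/91182 = (37 + 102)²/91182 = 139²*(1/91182) = 19321*(1/91182) = 19321/91182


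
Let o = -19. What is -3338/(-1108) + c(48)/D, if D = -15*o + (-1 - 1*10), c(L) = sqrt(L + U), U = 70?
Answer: 1669/554 + sqrt(118)/274 ≈ 3.0523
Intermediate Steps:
c(L) = sqrt(70 + L) (c(L) = sqrt(L + 70) = sqrt(70 + L))
D = 274 (D = -15*(-19) + (-1 - 1*10) = 285 + (-1 - 10) = 285 - 11 = 274)
-3338/(-1108) + c(48)/D = -3338/(-1108) + sqrt(70 + 48)/274 = -3338*(-1/1108) + sqrt(118)*(1/274) = 1669/554 + sqrt(118)/274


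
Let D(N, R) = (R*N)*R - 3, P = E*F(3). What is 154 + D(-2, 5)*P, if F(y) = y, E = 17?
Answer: -2549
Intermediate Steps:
P = 51 (P = 17*3 = 51)
D(N, R) = -3 + N*R² (D(N, R) = (N*R)*R - 3 = N*R² - 3 = -3 + N*R²)
154 + D(-2, 5)*P = 154 + (-3 - 2*5²)*51 = 154 + (-3 - 2*25)*51 = 154 + (-3 - 50)*51 = 154 - 53*51 = 154 - 2703 = -2549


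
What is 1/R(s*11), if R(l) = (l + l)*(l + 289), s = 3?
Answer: 1/21252 ≈ 4.7054e-5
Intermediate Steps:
R(l) = 2*l*(289 + l) (R(l) = (2*l)*(289 + l) = 2*l*(289 + l))
1/R(s*11) = 1/(2*(3*11)*(289 + 3*11)) = 1/(2*33*(289 + 33)) = 1/(2*33*322) = 1/21252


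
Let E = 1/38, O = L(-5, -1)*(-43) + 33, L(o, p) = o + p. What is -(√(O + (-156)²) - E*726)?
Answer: 363/19 - √24627 ≈ -137.82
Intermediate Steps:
O = 291 (O = (-5 - 1)*(-43) + 33 = -6*(-43) + 33 = 258 + 33 = 291)
E = 1/38 ≈ 0.026316
-(√(O + (-156)²) - E*726) = -(√(291 + (-156)²) - 726/38) = -(√(291 + 24336) - 1*363/19) = -(√24627 - 363/19) = -(-363/19 + √24627) = 363/19 - √24627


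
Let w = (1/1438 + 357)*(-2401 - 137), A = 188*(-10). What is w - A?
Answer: -650111003/719 ≈ -9.0419e+5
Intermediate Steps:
A = -1880
w = -651462723/719 (w = (1/1438 + 357)*(-2538) = (513367/1438)*(-2538) = -651462723/719 ≈ -9.0607e+5)
w - A = -651462723/719 - 1*(-1880) = -651462723/719 + 1880 = -650111003/719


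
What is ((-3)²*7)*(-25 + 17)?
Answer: -504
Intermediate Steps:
((-3)²*7)*(-25 + 17) = (9*7)*(-8) = 63*(-8) = -504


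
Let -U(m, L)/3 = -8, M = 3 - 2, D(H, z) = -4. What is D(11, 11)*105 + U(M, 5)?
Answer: -396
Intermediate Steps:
M = 1
U(m, L) = 24 (U(m, L) = -3*(-8) = 24)
D(11, 11)*105 + U(M, 5) = -4*105 + 24 = -420 + 24 = -396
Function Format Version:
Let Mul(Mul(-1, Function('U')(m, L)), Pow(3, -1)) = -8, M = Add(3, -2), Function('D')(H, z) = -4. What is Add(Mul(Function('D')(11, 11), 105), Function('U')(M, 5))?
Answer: -396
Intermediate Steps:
M = 1
Function('U')(m, L) = 24 (Function('U')(m, L) = Mul(-3, -8) = 24)
Add(Mul(Function('D')(11, 11), 105), Function('U')(M, 5)) = Add(Mul(-4, 105), 24) = Add(-420, 24) = -396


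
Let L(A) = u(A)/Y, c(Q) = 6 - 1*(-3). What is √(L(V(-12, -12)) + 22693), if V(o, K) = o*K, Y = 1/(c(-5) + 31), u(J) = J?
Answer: √28453 ≈ 168.68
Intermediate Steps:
c(Q) = 9 (c(Q) = 6 + 3 = 9)
Y = 1/40 (Y = 1/(9 + 31) = 1/40 ≈ 0.025000)
V(o, K) = K*o
L(A) = 40*A (L(A) = A/(1/40) = A*40 = 40*A)
√(L(V(-12, -12)) + 22693) = √(40*(-12*(-12)) + 22693) = √(40*144 + 22693) = √(5760 + 22693) = √28453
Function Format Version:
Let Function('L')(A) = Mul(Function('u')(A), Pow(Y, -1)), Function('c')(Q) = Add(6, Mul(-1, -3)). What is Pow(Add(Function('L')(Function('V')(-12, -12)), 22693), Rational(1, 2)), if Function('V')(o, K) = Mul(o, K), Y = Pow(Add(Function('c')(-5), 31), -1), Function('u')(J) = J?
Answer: Pow(28453, Rational(1, 2)) ≈ 168.68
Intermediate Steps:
Function('c')(Q) = 9 (Function('c')(Q) = Add(6, 3) = 9)
Y = Rational(1, 40) (Y = Pow(Add(9, 31), -1) = Pow(40, -1) = Rational(1, 40) ≈ 0.025000)
Function('V')(o, K) = Mul(K, o)
Function('L')(A) = Mul(40, A) (Function('L')(A) = Mul(A, Pow(Rational(1, 40), -1)) = Mul(A, 40) = Mul(40, A))
Pow(Add(Function('L')(Function('V')(-12, -12)), 22693), Rational(1, 2)) = Pow(Add(Mul(40, Mul(-12, -12)), 22693), Rational(1, 2)) = Pow(Add(Mul(40, 144), 22693), Rational(1, 2)) = Pow(Add(5760, 22693), Rational(1, 2)) = Pow(28453, Rational(1, 2))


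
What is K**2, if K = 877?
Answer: 769129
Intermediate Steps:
K**2 = 877**2 = 769129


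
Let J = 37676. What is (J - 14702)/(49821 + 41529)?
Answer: 547/2175 ≈ 0.25149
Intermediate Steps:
(J - 14702)/(49821 + 41529) = (37676 - 14702)/(49821 + 41529) = 22974/91350 = 22974*(1/91350) = 547/2175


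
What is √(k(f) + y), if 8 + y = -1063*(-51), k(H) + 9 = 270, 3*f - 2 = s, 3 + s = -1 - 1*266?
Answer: √54466 ≈ 233.38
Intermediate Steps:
s = -270 (s = -3 + (-1 - 1*266) = -3 + (-1 - 266) = -3 - 267 = -270)
f = -268/3 (f = ⅔ + (⅓)*(-270) = ⅔ - 90 = -268/3 ≈ -89.333)
k(H) = 261 (k(H) = -9 + 270 = 261)
y = 54205 (y = -8 - 1063*(-51) = -8 + 54213 = 54205)
√(k(f) + y) = √(261 + 54205) = √54466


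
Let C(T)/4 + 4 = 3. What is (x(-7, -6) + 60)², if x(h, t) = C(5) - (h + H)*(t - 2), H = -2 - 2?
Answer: 1024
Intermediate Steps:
C(T) = -4 (C(T) = -16 + 4*3 = -16 + 12 = -4)
H = -4
x(h, t) = -4 - (-4 + h)*(-2 + t) (x(h, t) = -4 - (h - 4)*(t - 2) = -4 - (-4 + h)*(-2 + t))
(x(-7, -6) + 60)² = ((-12 + 2*(-7) + 4*(-6) - 1*(-7)*(-6)) + 60)² = ((-12 - 14 - 24 - 42) + 60)² = (-92 + 60)² = (-32)² = 1024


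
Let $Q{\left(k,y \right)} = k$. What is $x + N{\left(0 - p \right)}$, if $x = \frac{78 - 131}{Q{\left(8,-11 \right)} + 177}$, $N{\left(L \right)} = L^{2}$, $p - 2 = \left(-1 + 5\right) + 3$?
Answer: $\frac{14932}{185} \approx 80.714$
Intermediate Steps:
$p = 9$ ($p = 2 + \left(\left(-1 + 5\right) + 3\right) = 2 + \left(4 + 3\right) = 2 + 7 = 9$)
$x = - \frac{53}{185}$ ($x = \frac{78 - 131}{8 + 177} = - \frac{53}{185} \approx -0.28649$)
$x + N{\left(0 - p \right)} = - \frac{53}{185} + \left(0 - 9\right)^{2} = - \frac{53}{185} + \left(-9\right)^{2} = - \frac{53}{185} + 81 = \frac{14932}{185}$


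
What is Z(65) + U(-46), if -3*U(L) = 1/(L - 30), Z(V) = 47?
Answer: 10717/228 ≈ 47.004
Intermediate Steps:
U(L) = -1/(3*(-30 + L)) (U(L) = -1/(3*(L - 30)) = -1/(3*(-30 + L)))
Z(65) + U(-46) = 47 - 1/(-90 + 3*(-46)) = 47 - 1/(-90 - 138) = 47 - 1/(-228) = 47 - 1*(-1/228) = 47 + 1/228 = 10717/228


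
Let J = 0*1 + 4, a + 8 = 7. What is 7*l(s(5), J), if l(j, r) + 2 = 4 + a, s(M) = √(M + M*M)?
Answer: 7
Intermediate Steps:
a = -1 (a = -8 + 7 = -1)
J = 4 (J = 0 + 4 = 4)
s(M) = √(M + M²)
l(j, r) = 1 (l(j, r) = -2 + (4 - 1) = -2 + 3 = 1)
7*l(s(5), J) = 7*1 = 7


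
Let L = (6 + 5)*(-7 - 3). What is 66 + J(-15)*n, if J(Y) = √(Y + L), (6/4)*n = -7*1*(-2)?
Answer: 66 + 140*I*√5/3 ≈ 66.0 + 104.35*I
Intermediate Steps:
n = 28/3 (n = 2*(-7*1*(-2))/3 = 2*(-7*(-2))/3 = (⅔)*14 = 28/3 ≈ 9.3333)
L = -110 (L = 11*(-10) = -110)
J(Y) = √(-110 + Y) (J(Y) = √(Y - 110) = √(-110 + Y))
66 + J(-15)*n = 66 + √(-110 - 15)*(28/3) = 66 + √(-125)*(28/3) = 66 + (5*I*√5)*(28/3) = 66 + 140*I*√5/3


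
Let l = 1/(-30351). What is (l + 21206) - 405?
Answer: 631331150/30351 ≈ 20801.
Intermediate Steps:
l = -1/30351 ≈ -3.2948e-5
(l + 21206) - 405 = (-1/30351 + 21206) - 405 = 643623305/30351 - 405 = 631331150/30351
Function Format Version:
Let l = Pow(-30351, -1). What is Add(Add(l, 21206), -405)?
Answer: Rational(631331150, 30351) ≈ 20801.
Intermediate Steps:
l = Rational(-1, 30351) ≈ -3.2948e-5
Add(Add(l, 21206), -405) = Add(Add(Rational(-1, 30351), 21206), -405) = Add(Rational(643623305, 30351), -405) = Rational(631331150, 30351)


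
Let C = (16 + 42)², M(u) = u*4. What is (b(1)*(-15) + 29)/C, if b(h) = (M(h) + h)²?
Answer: -173/1682 ≈ -0.10285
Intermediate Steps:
M(u) = 4*u
b(h) = 25*h² (b(h) = (4*h + h)² = (5*h)² = 25*h²)
C = 3364 (C = 58² = 3364)
(b(1)*(-15) + 29)/C = ((25*1²)*(-15) + 29)/3364 = ((25*1)*(-15) + 29)*(1/3364) = (25*(-15) + 29)*(1/3364) = (-375 + 29)*(1/3364) = -346*1/3364 = -173/1682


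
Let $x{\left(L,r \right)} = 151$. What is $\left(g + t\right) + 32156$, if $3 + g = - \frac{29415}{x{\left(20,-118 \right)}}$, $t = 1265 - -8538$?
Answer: $\frac{6305941}{151} \approx 41761.0$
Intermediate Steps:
$t = 9803$ ($t = 1265 + 8538 = 9803$)
$g = - \frac{29868}{151}$ ($g = -3 - \frac{29415}{151} = - \frac{29868}{151} \approx -197.8$)
$\left(g + t\right) + 32156 = \left(- \frac{29868}{151} + 9803\right) + 32156 = \frac{1450385}{151} + 32156 = \frac{6305941}{151}$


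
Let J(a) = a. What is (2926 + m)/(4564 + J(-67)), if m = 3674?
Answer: 2200/1499 ≈ 1.4676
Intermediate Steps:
(2926 + m)/(4564 + J(-67)) = (2926 + 3674)/(4564 - 67) = 6600/4497 = 6600*(1/4497) = 2200/1499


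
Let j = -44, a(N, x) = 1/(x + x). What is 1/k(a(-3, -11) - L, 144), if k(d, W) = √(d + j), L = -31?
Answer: -I*√6314/287 ≈ -0.27687*I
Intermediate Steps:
a(N, x) = 1/(2*x)
k(d, W) = √(-44 + d) (k(d, W) = √(d - 44) = √(-44 + d))
1/k(a(-3, -11) - L, 144) = 1/(√(-44 + ((½)/(-11) - 1*(-31)))) = 1/(√(-44 + ((½)*(-1/11) + 31))) = 1/(√(-44 + (-1/22 + 31))) = 1/(√(-44 + 681/22)) = 1/(√(-287/22)) = 1/(I*√6314/22) = -I*√6314/287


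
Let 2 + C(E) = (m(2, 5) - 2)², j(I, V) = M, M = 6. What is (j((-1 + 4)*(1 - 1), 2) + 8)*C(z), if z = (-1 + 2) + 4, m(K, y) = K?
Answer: -28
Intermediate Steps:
j(I, V) = 6
z = 5 (z = 1 + 4 = 5)
C(E) = -2 (C(E) = -2 + (2 - 2)² = -2 + 0² = -2 + 0 = -2)
(j((-1 + 4)*(1 - 1), 2) + 8)*C(z) = (6 + 8)*(-2) = 14*(-2) = -28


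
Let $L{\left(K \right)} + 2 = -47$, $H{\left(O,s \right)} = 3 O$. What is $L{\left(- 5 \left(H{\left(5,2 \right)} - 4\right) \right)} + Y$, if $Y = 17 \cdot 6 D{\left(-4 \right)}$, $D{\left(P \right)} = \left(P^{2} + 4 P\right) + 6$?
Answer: $563$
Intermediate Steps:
$D{\left(P \right)} = 6 + P^{2} + 4 P$
$Y = 612$ ($Y = 17 \cdot 6 \left(6 + \left(-4\right)^{2} + 4 \left(-4\right)\right) = 102 \left(6 + 16 - 16\right) = 102 \cdot 6 = 612$)
$L{\left(K \right)} = -49$ ($L{\left(K \right)} = -2 - 47 = -49$)
$L{\left(- 5 \left(H{\left(5,2 \right)} - 4\right) \right)} + Y = -49 + 612 = 563$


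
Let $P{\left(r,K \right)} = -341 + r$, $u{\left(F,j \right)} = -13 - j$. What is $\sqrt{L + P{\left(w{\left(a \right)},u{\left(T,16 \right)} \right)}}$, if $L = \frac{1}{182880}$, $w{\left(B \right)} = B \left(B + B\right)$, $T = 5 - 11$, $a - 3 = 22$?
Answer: $\frac{\sqrt{211122159670}}{15240} \approx 30.15$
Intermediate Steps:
$a = 25$ ($a = 3 + 22 = 25$)
$T = -6$
$w{\left(B \right)} = 2 B^{2}$ ($w{\left(B \right)} = B 2 B = 2 B^{2}$)
$L = \frac{1}{182880} \approx 5.4681 \cdot 10^{-6}$
$\sqrt{L + P{\left(w{\left(a \right)},u{\left(T,16 \right)} \right)}} = \sqrt{\frac{1}{182880} - \left(341 - 2 \cdot 25^{2}\right)} = \sqrt{\frac{1}{182880} + \left(-341 + 2 \cdot 625\right)} = \sqrt{\frac{1}{182880} + \left(-341 + 1250\right)} = \sqrt{\frac{1}{182880} + 909} = \sqrt{\frac{166237921}{182880}} = \frac{\sqrt{211122159670}}{15240}$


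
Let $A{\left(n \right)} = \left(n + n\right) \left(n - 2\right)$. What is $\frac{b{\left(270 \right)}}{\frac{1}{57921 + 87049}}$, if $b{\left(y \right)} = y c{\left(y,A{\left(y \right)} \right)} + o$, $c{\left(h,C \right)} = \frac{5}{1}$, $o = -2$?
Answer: $195419560$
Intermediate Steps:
$A{\left(n \right)} = 2 n \left(-2 + n\right)$
$c{\left(h,C \right)} = 5$ ($c{\left(h,C \right)} = 5 \cdot 1 = 5$)
$b{\left(y \right)} = -2 + 5 y$ ($b{\left(y \right)} = y 5 - 2 = 5 y - 2 = -2 + 5 y$)
$\frac{b{\left(270 \right)}}{\frac{1}{57921 + 87049}} = \frac{-2 + 5 \cdot 270}{\frac{1}{57921 + 87049}} = \frac{-2 + 1350}{\frac{1}{144970}} = 1348 \frac{1}{\frac{1}{144970}} = 1348 \cdot 144970 = 195419560$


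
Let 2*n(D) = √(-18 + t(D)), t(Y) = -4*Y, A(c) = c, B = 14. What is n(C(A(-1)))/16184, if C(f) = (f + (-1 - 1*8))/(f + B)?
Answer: I*√2522/420784 ≈ 0.00011935*I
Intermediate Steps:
C(f) = (-9 + f)/(14 + f) (C(f) = (f + (-1 - 1*8))/(f + 14) = (f + (-1 - 8))/(14 + f) = (f - 9)/(14 + f) = (-9 + f)/(14 + f))
n(D) = √(-18 - 4*D)/2
n(C(A(-1)))/16184 = (√(-18 - 4*(-9 - 1)/(14 - 1))/2)/16184 = (√(-18 - 4*(-10)/13)/2)*(1/16184) = (√(-18 - 4*(-10/13))/2)*(1/16184) = (√(-18 + 40/13)/2)*(1/16184) = (√(-194/13)/2)*(1/16184) = ((I*√2522/13)/2)*(1/16184) = (I*√2522/26)*(1/16184) = I*√2522/420784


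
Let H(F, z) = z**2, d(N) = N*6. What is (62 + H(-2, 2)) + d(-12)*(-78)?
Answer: 5682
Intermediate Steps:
d(N) = 6*N
(62 + H(-2, 2)) + d(-12)*(-78) = (62 + 2**2) + (6*(-12))*(-78) = (62 + 4) - 72*(-78) = 66 + 5616 = 5682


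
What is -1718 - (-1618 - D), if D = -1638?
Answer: -1738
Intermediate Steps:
-1718 - (-1618 - D) = -1718 - (-1618 - 1*(-1638)) = -1718 - (-1618 + 1638) = -1718 - 1*20 = -1718 - 20 = -1738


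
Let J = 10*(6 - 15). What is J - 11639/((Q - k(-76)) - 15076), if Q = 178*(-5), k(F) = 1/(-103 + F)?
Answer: -255128789/2857913 ≈ -89.271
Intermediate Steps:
Q = -890
J = -90 (J = 10*(-9) = -90)
J - 11639/((Q - k(-76)) - 15076) = -90 - 11639/((-890 - 1/(-103 - 76)) - 15076) = -90 - 11639/((-890 - 1/(-179)) - 15076) = -90 - 11639/((-890 - 1*(-1/179)) - 15076) = -90 - 11639/((-890 + 1/179) - 15076) = -90 - 11639/(-159309/179 - 15076) = -90 - 11639/(-2857913/179) = -90 - 11639*(-179)/2857913 = -90 - 1*(-2083381/2857913) = -90 + 2083381/2857913 = -255128789/2857913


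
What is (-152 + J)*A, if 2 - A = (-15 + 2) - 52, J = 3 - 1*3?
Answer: -10184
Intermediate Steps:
J = 0 (J = 3 - 3 = 0)
A = 67 (A = 2 - ((-15 + 2) - 52) = 2 - (-13 - 52) = 2 - 1*(-65) = 2 + 65 = 67)
(-152 + J)*A = (-152 + 0)*67 = -152*67 = -10184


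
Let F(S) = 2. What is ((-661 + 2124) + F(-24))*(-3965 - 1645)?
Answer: -8218650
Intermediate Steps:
((-661 + 2124) + F(-24))*(-3965 - 1645) = ((-661 + 2124) + 2)*(-3965 - 1645) = (1463 + 2)*(-5610) = 1465*(-5610) = -8218650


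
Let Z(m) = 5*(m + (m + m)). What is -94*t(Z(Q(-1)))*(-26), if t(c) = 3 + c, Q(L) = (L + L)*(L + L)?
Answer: 153972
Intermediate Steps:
Q(L) = 4*L² (Q(L) = (2*L)*(2*L) = 4*L²)
Z(m) = 15*m (Z(m) = 5*(m + 2*m) = 5*(3*m) = 15*m)
-94*t(Z(Q(-1)))*(-26) = -94*(3 + 15*(4*(-1)²))*(-26) = -94*(3 + 15*(4*1))*(-26) = -94*(3 + 15*4)*(-26) = -94*(3 + 60)*(-26) = -94*63*(-26) = -5922*(-26) = 153972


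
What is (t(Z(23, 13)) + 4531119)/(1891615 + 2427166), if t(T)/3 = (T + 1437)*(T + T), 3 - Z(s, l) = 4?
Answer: 4522503/4318781 ≈ 1.0472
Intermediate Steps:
Z(s, l) = -1 (Z(s, l) = 3 - 1*4 = 3 - 4 = -1)
t(T) = 6*T*(1437 + T) (t(T) = 3*((T + 1437)*(T + T)) = 3*((1437 + T)*(2*T)) = 3*(2*T*(1437 + T)) = 6*T*(1437 + T))
(t(Z(23, 13)) + 4531119)/(1891615 + 2427166) = (6*(-1)*(1437 - 1) + 4531119)/(1891615 + 2427166) = (6*(-1)*1436 + 4531119)/4318781 = (-8616 + 4531119)*(1/4318781) = 4522503*(1/4318781) = 4522503/4318781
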